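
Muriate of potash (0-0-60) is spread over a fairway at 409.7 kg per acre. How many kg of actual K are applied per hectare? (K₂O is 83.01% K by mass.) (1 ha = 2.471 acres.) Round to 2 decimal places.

K₂O per acre = 409.7 × 60% = 245.82 kg.
Elemental K = 245.82 × 0.8301 = 204.055 kg per acre.
Convert to per hectare: 204.055 × 2.471 = 504.2204 kg.

504.22 kg K per hectare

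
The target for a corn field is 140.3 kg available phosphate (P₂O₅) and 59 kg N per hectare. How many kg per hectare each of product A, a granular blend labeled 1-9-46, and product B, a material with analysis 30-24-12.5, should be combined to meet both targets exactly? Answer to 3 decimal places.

Let a = kg of product A, b = kg of product B (per hectare).
P₂O₅: 0.09·a + 0.24·b = 140.3
N: 0.01·a + 0.3·b = 59
Eliminate a: (row1) − 0.09/0.01·(row2) → -2.46·b = -390.7, so b = 158.8211.
Back-substitute: a = (140.3 − 0.24·158.8211) / 0.09 = 1135.3659.

1135.366 kg product A, 158.821 kg product B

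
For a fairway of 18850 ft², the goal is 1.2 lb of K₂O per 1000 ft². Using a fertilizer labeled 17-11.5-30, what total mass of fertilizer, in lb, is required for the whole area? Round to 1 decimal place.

75.4 lb

Product per 1000 ft² = 1.2 / 30% = 4 lb.
Total product = 4 × 18850 / 1000 = 75.4 lb.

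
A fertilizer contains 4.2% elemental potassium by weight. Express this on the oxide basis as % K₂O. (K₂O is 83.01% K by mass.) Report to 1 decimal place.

%K₂O = 4.2 / 0.8301 = 5.05963%.

5.1% K₂O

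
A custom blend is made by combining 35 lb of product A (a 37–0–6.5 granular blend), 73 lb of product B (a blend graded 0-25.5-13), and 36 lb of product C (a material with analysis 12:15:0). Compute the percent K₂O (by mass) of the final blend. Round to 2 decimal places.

8.17% K₂O

Total mass = 35 + 73 + 36 = 144 lb.
K₂O mass = 6.5%×35 + 13%×73 + 0%×36 = 11.765 lb.
% K₂O = 11.765 / 144 = 8.17014%.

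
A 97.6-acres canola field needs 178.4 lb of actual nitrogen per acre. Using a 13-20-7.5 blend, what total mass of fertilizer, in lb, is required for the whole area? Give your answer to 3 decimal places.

Product per acre = 178.4 / 13% = 1372.31 lb.
Total product = 1372.31 × 97.6 = 133937.2308 lb.

133937.231 lb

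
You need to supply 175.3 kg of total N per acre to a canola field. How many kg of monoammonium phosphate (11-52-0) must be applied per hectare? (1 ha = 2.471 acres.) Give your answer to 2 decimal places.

3937.88 kg of product per hectare

Product per acre = 175.3 / 11% = 1593.64 kg.
Convert to per hectare: 1593.64 × 2.471 = 3937.875 kg.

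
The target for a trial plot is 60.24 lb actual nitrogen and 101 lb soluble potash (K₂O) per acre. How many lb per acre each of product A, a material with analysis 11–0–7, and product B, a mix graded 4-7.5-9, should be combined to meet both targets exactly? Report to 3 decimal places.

194.592 lb product A, 970.873 lb product B

With a, b = lb per acre of product A and product B:
N: 0.11·a + 0.04·b = 60.24
K₂O: 0.07·a + 0.09·b = 101
From row1: a = (60.24 − 0.04·b) / 0.11.
Into row2: 0.07·(60.24 − 0.04·b)/0.11 + 0.09·b = 101 → b = 970.8732, a = 194.5915.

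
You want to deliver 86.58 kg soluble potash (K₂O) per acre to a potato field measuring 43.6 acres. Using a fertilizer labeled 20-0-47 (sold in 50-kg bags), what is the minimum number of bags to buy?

Product per acre = 86.58 / 47% = 184.213 kg.
Total product = 184.213 × 43.6 = 8031.68 kg.
Bags = ⌈8031.68 / 50⌉ = 161.

161 bags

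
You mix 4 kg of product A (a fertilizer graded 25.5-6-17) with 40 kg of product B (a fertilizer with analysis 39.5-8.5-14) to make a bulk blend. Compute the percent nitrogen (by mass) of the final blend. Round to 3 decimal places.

38.227% N

Total mass = 4 + 40 = 44 kg.
N mass = 25.5%×4 + 39.5%×40 = 16.82 kg.
% N = 16.82 / 44 = 38.2273%.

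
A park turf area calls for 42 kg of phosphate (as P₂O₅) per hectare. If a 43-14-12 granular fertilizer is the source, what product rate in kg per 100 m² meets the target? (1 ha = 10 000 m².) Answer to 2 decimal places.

Product per hectare = 42 / 14% = 300 kg.
Convert to per 100 m²: 300 × 0.01 = 3 kg.

3.00 kg of product per hundred sq m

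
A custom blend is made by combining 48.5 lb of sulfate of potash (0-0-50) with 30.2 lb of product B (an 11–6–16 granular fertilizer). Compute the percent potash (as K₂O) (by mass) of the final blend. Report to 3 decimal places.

Total mass = 48.5 + 30.2 = 78.7 lb.
K₂O mass = 50%×48.5 + 16%×30.2 = 29.082 lb.
% K₂O = 29.082 / 78.7 = 36.95299%.

36.953% K₂O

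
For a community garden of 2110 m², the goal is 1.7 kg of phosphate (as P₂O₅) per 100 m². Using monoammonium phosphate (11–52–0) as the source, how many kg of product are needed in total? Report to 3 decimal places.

Product per 100 m² = 1.7 / 52% = 3.26923 kg.
Total product = 3.26923 × 2110 / 100 = 68.9808 kg.

68.981 kg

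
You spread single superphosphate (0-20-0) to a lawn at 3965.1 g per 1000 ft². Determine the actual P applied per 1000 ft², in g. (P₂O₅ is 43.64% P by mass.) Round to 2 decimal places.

346.07 g P per thousand sq ft

P₂O₅ per 1000 ft² = 3965.1 × 20% = 793.02 g.
Elemental P = 793.02 × 0.4364 = 346.074 g per 1000 ft².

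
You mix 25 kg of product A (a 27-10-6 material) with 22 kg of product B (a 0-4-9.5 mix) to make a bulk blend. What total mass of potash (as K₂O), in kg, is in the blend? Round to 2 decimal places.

K₂O mass = 6%×25 + 9.5%×22 = 3.59 kg.

3.59 kg K₂O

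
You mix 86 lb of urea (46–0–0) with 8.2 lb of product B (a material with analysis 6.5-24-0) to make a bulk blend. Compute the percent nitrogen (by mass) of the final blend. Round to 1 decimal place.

Total mass = 86 + 8.2 = 94.2 lb.
N mass = 46%×86 + 6.5%×8.2 = 40.093 lb.
% N = 40.093 / 94.2 = 42.5616%.

42.6% N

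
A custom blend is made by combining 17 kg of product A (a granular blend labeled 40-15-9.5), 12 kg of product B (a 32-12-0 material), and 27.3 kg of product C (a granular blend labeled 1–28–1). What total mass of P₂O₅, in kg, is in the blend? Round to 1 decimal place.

P₂O₅ mass = 15%×17 + 12%×12 + 28%×27.3 = 11.634 kg.

11.6 kg P₂O₅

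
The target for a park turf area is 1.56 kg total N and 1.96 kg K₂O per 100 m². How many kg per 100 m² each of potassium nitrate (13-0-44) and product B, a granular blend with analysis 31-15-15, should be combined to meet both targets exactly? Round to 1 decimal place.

3.2 kg potassium nitrate, 3.7 kg product B

Per-100 m² balance (a = potassium nitrate, b = product B):
N: 0.13·a + 0.31·b = 1.56
K₂O: 0.44·a + 0.15·b = 1.96
Eliminate a: (row1) − 0.13/0.44·(row2) → 0.265682·b = 0.980909, so b = 3.69204.
Back-substitute: a = (1.56 − 0.31·3.69204) / 0.13 = 3.19589.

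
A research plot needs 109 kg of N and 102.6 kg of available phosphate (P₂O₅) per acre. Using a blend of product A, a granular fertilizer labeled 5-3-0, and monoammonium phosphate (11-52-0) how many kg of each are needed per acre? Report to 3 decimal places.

1999.736 kg product A, 81.938 kg monoammonium phosphate

Per-acre balance (a = product A, b = monoammonium phosphate):
N: 0.05·a + 0.11·b = 109
P₂O₅: 0.03·a + 0.52·b = 102.6
Eliminate b: (row1) − 0.11/0.52·(row2) → 0.0436538·a = 87.2962, so a = 1999.7357.
Then b = (102.6 − 0.03·1999.7357) / 0.52 = 81.9383.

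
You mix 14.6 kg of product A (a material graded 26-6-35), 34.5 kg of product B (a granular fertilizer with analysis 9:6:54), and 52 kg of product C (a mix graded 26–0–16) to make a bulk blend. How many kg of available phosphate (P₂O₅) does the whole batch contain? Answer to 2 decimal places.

2.95 kg P₂O₅

P₂O₅ mass = 6%×14.6 + 6%×34.5 + 0%×52 = 2.946 kg.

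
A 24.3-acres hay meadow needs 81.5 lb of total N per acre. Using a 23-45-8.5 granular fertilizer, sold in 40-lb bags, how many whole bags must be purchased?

216 bags

Product per acre = 81.5 / 23% = 354.348 lb.
Total product = 354.348 × 24.3 = 8610.65 lb.
Bags = ⌈8610.65 / 40⌉ = 216.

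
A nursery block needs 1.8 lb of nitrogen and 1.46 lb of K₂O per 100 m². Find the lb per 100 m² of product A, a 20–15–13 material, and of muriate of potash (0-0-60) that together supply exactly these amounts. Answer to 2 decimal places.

With a, b = lb per 100 m² of product A and muriate of potash:
N: 0.2·a + 0·b = 1.8
K₂O: 0.13·a + 0.6·b = 1.46
Eliminate a: (row1) − 0.2/0.13·(row2) → -0.923077·b = -0.446154, so b = 0.483333.
Back-substitute: a = (1.8 − 0·0.483333) / 0.2 = 9.

9.00 lb product A, 0.48 lb muriate of potash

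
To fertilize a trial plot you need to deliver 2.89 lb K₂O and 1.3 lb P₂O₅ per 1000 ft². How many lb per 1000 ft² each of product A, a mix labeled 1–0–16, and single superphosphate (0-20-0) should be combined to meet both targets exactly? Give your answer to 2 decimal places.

18.06 lb product A, 6.50 lb single superphosphate

Per-1000 ft² balance (a = product A, b = single superphosphate):
K₂O: 0.16·a + 0·b = 2.89
P₂O₅: 0·a + 0.2·b = 1.3
Solving simultaneously: a = 18.0625, b = 6.5.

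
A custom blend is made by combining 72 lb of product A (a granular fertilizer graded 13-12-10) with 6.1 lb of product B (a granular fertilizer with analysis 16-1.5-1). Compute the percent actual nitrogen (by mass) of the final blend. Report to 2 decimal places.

Total mass = 72 + 6.1 = 78.1 lb.
N mass = 13%×72 + 16%×6.1 = 10.336 lb.
% N = 10.336 / 78.1 = 13.2343%.

13.23% N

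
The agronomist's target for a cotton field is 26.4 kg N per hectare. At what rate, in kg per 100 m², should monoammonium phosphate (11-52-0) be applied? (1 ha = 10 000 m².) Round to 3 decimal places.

Product per hectare = 26.4 / 11% = 240 kg.
Convert to per 100 m²: 240 × 0.01 = 2.4 kg.

2.400 kg of product per hundred sq m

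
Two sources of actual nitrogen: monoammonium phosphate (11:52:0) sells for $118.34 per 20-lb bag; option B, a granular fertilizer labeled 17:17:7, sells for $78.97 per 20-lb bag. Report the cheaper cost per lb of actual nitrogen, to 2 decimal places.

monoammonium phosphate: N per bag = 20 × 11% = 2.2 lb; cost = 118.34 / 2.2 = $53.7909/lb N.
option B: N per bag = 20 × 17% = 3.4 lb; cost = 78.97 / 3.4 = $23.2265/lb N.
option B is cheaper.

$23.23 per lb N (option B)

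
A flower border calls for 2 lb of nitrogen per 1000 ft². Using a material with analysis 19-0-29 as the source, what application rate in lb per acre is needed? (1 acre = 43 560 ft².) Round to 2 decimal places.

458.53 lb of product per acre

Product per 1000 ft² = 2 / 19% = 10.5263 lb.
Convert to per acre: 10.5263 × 43.56 = 458.526 lb.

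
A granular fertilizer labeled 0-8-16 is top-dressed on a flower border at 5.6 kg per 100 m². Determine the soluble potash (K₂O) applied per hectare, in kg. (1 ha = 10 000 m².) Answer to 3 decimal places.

89.600 kg K₂O per hectare

K₂O per 100 m² = 5.6 × 16% = 0.896 kg.
Convert to per hectare: 0.896 × 100 = 89.6 kg.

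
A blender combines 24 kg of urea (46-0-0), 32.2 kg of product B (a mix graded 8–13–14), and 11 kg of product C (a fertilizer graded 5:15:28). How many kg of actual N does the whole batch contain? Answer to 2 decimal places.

N mass = 46%×24 + 8%×32.2 + 5%×11 = 14.166 kg.

14.17 kg N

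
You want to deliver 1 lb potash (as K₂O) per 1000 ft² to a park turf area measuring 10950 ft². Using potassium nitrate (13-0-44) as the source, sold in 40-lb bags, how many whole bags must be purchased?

Product per 1000 ft² = 1 / 44% = 2.27273 lb.
Total product = 2.27273 × 10950 / 1000 = 24.8864 lb.
Bags = ⌈24.8864 / 40⌉ = 1.

1 bags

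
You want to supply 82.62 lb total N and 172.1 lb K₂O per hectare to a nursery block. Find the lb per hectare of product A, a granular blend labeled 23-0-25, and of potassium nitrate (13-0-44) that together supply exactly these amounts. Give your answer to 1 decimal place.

203.5 lb product A, 275.5 lb potassium nitrate

Let a = lb of product A, b = lb of potassium nitrate (per hectare).
N: 0.23·a + 0.13·b = 82.62
K₂O: 0.25·a + 0.44·b = 172.1
From row1: a = (82.62 − 0.13·b) / 0.23.
Into row2: 0.25·(82.62 − 0.13·b)/0.23 + 0.44·b = 172.1 → b = 275.517, a = 203.491.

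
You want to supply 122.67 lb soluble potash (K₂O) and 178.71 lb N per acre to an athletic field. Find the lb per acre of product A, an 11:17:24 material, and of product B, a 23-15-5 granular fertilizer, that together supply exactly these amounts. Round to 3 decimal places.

387.899 lb product A, 591.483 lb product B

With a, b = lb per acre of product A and product B:
K₂O: 0.24·a + 0.05·b = 122.67
N: 0.11·a + 0.23·b = 178.71
Solving simultaneously: a = 387.8994, b = 591.4829.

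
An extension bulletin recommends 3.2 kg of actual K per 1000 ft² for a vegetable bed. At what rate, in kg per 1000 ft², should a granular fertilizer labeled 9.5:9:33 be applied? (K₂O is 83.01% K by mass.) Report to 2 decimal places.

As K₂O: 3.2 / 0.8301 = 3.85496 kg per 1000 ft².
Product per 1000 ft² = 3.85496 / 33% = 11.6817 kg.

11.68 kg of product per thousand sq ft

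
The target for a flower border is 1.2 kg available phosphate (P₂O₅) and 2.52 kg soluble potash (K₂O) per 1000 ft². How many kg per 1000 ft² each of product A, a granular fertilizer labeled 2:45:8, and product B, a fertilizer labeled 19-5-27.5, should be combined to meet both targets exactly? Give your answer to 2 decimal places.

Let a = kg of product A, b = kg of product B (per 1000 ft²).
P₂O₅: 0.45·a + 0.05·b = 1.2
K₂O: 0.08·a + 0.275·b = 2.52
Eliminate b: (row1) − 0.05/0.275·(row2) → 0.435455·a = 0.741818, so a = 1.70355.
Then b = (2.52 − 0.08·1.70355) / 0.275 = 8.66806.

1.70 kg product A, 8.67 kg product B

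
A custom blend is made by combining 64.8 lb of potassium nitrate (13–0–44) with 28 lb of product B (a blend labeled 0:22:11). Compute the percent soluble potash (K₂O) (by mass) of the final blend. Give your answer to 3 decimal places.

Total mass = 64.8 + 28 = 92.8 lb.
K₂O mass = 44%×64.8 + 11%×28 = 31.592 lb.
% K₂O = 31.592 / 92.8 = 34.0431%.

34.043% K₂O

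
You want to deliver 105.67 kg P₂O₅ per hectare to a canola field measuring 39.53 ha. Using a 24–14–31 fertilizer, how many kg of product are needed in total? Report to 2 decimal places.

29836.68 kg

Product per hectare = 105.67 / 14% = 754.786 kg.
Total product = 754.786 × 39.53 = 29836.679 kg.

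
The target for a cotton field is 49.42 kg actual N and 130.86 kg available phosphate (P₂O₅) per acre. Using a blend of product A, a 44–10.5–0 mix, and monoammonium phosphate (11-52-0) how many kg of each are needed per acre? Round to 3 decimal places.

With a, b = kg per acre of product A and monoammonium phosphate:
N: 0.44·a + 0.11·b = 49.42
P₂O₅: 0.105·a + 0.52·b = 130.86
From row1: a = (49.42 − 0.11·b) / 0.44.
Into row2: 0.105·(49.42 − 0.11·b)/0.44 + 0.52·b = 130.86 → b = 241.1475, a = 52.0313.

52.031 kg product A, 241.148 kg monoammonium phosphate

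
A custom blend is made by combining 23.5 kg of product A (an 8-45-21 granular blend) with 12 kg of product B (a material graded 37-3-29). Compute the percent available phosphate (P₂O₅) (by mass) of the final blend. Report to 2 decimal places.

Total mass = 23.5 + 12 = 35.5 kg.
P₂O₅ mass = 45%×23.5 + 3%×12 = 10.935 kg.
% P₂O₅ = 10.935 / 35.5 = 30.8028%.

30.80% P₂O₅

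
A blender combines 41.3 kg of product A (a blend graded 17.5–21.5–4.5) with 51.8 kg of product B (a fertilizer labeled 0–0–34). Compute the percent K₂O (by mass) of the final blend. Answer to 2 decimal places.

Total mass = 41.3 + 51.8 = 93.1 kg.
K₂O mass = 4.5%×41.3 + 34%×51.8 = 19.4705 kg.
% K₂O = 19.4705 / 93.1 = 20.9135%.

20.91% K₂O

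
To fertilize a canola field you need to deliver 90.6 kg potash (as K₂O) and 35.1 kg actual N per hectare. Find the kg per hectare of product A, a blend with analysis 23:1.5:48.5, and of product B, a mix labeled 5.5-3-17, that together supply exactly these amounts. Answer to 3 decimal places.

79.195 kg product A, 307.002 kg product B

Per-hectare balance (a = product A, b = product B):
K₂O: 0.485·a + 0.17·b = 90.6
N: 0.23·a + 0.055·b = 35.1
Solving simultaneously: a = 79.1952, b = 307.00201.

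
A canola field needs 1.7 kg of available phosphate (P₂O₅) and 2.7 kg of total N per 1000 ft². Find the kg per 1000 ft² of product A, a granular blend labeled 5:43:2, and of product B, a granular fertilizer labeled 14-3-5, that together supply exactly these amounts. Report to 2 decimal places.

2.67 kg product A, 18.33 kg product B

With a, b = kg per 1000 ft² of product A and product B:
P₂O₅: 0.43·a + 0.03·b = 1.7
N: 0.05·a + 0.14·b = 2.7
Eliminate b: (row1) − 0.03/0.14·(row2) → 0.419286·a = 1.12143, so a = 2.67462.
Then b = (2.7 − 0.05·2.67462) / 0.14 = 18.3305.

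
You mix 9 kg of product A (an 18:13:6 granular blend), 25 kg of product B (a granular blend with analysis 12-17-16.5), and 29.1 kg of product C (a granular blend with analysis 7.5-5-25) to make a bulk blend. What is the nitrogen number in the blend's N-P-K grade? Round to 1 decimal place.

10.8% N

Total mass = 9 + 25 + 29.1 = 63.1 kg.
N mass = 18%×9 + 12%×25 + 7.5%×29.1 = 6.8025 kg.
% N = 6.8025 / 63.1 = 10.7805%.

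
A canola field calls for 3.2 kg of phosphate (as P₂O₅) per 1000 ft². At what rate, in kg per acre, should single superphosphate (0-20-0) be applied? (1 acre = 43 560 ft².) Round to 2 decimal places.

696.96 kg of product per acre

Product per 1000 ft² = 3.2 / 20% = 16 kg.
Convert to per acre: 16 × 43.56 = 696.96 kg.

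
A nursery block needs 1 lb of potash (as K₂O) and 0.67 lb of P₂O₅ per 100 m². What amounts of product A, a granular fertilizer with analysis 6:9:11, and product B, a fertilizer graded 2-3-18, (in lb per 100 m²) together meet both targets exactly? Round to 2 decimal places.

Let a = lb of product A, b = lb of product B (per 100 m²).
K₂O: 0.11·a + 0.18·b = 1
P₂O₅: 0.09·a + 0.03·b = 0.67
Eliminate a: (row1) − 0.11/0.09·(row2) → 0.143333·b = 0.181111, so b = 1.26357.
Back-substitute: a = (1 − 0.18·1.26357) / 0.11 = 7.02326.

7.02 lb product A, 1.26 lb product B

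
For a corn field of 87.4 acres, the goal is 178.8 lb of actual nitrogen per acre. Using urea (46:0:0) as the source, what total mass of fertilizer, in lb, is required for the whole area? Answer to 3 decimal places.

Product per acre = 178.8 / 46% = 388.696 lb.
Total product = 388.696 × 87.4 = 33972 lb.

33972.000 lb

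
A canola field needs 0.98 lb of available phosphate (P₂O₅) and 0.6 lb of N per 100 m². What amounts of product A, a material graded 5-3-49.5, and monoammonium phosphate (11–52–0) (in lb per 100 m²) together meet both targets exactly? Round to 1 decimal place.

With a, b = lb per 100 m² of product A and monoammonium phosphate:
P₂O₅: 0.03·a + 0.52·b = 0.98
N: 0.05·a + 0.11·b = 0.6
From row1: a = (0.98 − 0.52·b) / 0.03.
Into row2: 0.05·(0.98 − 0.52·b)/0.03 + 0.11·b = 0.6 → b = 1.36564, a = 8.99559.

9.0 lb product A, 1.4 lb monoammonium phosphate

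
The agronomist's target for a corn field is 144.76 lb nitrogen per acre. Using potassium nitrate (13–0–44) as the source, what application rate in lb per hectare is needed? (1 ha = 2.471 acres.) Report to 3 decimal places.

2751.554 lb of product per hectare

Product per acre = 144.76 / 13% = 1113.54 lb.
Convert to per hectare: 1113.54 × 2.471 = 2751.5535 lb.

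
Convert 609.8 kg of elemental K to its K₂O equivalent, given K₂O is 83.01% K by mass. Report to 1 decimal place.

K₂O = 609.8 / 0.8301 = 734.61 kg.

734.6 kg K₂O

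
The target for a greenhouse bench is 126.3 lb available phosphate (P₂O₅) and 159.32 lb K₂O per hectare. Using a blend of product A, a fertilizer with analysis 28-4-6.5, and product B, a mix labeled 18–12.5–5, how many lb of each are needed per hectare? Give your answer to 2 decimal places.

2220.41 lb product A, 299.87 lb product B

Let a = lb of product A, b = lb of product B (per hectare).
P₂O₅: 0.04·a + 0.125·b = 126.3
K₂O: 0.065·a + 0.05·b = 159.32
Eliminate a: (row1) − 0.04/0.065·(row2) → 0.0942308·b = 28.2569, so b = 299.869.
Back-substitute: a = (126.3 − 0.125·299.869) / 0.04 = 2220.408.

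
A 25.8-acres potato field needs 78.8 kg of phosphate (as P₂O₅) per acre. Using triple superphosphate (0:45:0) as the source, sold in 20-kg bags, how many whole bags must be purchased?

226 bags

Product per acre = 78.8 / 45% = 175.111 kg.
Total product = 175.111 × 25.8 = 4517.87 kg.
Bags = ⌈4517.87 / 20⌉ = 226.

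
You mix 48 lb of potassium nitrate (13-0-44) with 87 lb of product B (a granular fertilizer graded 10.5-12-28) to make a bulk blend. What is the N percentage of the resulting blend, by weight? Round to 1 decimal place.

11.4% N

Total mass = 48 + 87 = 135 lb.
N mass = 13%×48 + 10.5%×87 = 15.375 lb.
% N = 15.375 / 135 = 11.3889%.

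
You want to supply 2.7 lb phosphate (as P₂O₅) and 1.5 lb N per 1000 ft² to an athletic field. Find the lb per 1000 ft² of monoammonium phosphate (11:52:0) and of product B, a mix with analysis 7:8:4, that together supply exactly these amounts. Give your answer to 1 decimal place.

2.5 lb monoammonium phosphate, 17.5 lb product B

With a, b = lb per 1000 ft² of monoammonium phosphate and product B:
P₂O₅: 0.52·a + 0.08·b = 2.7
N: 0.11·a + 0.07·b = 1.5
Solving simultaneously: a = 2.5, b = 17.5.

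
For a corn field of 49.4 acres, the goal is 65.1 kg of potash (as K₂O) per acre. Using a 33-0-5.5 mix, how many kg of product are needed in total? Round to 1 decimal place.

Product per acre = 65.1 / 5.5% = 1183.64 kg.
Total product = 1183.64 × 49.4 = 58471.64 kg.

58471.6 kg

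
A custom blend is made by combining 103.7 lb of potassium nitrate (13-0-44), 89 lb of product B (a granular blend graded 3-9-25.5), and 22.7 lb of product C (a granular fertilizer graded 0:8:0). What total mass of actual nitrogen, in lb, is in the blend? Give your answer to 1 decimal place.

N mass = 13%×103.7 + 3%×89 + 0%×22.7 = 16.151 lb.

16.2 lb N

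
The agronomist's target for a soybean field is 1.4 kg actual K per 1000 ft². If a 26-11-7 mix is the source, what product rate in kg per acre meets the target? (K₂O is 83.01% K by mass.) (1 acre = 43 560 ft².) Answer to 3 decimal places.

1049.512 kg of product per acre

As K₂O: 1.4 / 0.8301 = 1.68654 kg per 1000 ft².
Product per 1000 ft² = 1.68654 / 7% = 24.0935 kg.
Convert to per acre: 24.0935 × 43.56 = 1049.5121 kg.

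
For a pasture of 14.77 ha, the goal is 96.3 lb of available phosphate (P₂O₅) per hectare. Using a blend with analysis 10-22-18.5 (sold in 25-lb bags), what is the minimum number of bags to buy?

Product per hectare = 96.3 / 22% = 437.727 lb.
Total product = 437.727 × 14.77 = 6465.23 lb.
Bags = ⌈6465.23 / 25⌉ = 259.

259 bags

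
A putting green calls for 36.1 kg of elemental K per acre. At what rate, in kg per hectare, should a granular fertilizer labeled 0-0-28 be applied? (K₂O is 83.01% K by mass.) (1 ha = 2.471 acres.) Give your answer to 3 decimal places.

As K₂O: 36.1 / 0.8301 = 43.4887 kg per acre.
Product per acre = 43.4887 / 28% = 155.317 kg.
Convert to per hectare: 155.317 × 2.471 = 383.7881 kg.

383.788 kg of product per hectare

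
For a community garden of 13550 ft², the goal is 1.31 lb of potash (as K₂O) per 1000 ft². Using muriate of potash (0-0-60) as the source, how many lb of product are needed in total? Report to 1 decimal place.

29.6 lb

Product per 1000 ft² = 1.31 / 60% = 2.18333 lb.
Total product = 2.18333 × 13550 / 1000 = 29.5842 lb.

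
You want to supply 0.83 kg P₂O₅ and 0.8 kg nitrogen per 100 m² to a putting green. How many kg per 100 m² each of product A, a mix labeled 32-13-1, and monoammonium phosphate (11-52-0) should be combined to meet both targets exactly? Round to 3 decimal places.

Per-100 m² balance (a = product A, b = monoammonium phosphate):
P₂O₅: 0.13·a + 0.52·b = 0.83
N: 0.32·a + 0.11·b = 0.8
Eliminate b: (row1) − 0.52/0.11·(row2) → -1.38273·a = -2.95182, so a = 2.13478.
Then b = (0.8 − 0.32·2.13478) / 0.11 = 1.06246.

2.135 kg product A, 1.062 kg monoammonium phosphate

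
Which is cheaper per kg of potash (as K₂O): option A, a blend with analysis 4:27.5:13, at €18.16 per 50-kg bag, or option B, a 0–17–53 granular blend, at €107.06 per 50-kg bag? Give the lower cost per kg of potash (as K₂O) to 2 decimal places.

€2.79 per kg K₂O (option A)

option A: K₂O per bag = 50 × 13% = 6.5 kg; cost = 18.16 / 6.5 = €2.7938/kg K₂O.
option B: K₂O per bag = 50 × 53% = 26.5 kg; cost = 107.06 / 26.5 = €4.0400/kg K₂O.
option A is cheaper.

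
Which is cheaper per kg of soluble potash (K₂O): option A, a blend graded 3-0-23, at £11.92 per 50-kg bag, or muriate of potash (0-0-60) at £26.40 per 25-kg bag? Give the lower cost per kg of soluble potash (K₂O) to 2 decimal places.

£1.04 per kg K₂O (option A)

option A: K₂O per bag = 50 × 23% = 11.5 kg; cost = 11.92 / 11.5 = £1.0365/kg K₂O.
muriate of potash: K₂O per bag = 25 × 60% = 15 kg; cost = 26.40 / 15 = £1.7600/kg K₂O.
option A is cheaper.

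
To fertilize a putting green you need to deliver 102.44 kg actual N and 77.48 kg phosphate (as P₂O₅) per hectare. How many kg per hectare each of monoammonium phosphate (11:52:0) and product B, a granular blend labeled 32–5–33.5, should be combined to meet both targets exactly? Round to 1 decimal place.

122.3 kg monoammonium phosphate, 278.1 kg product B

With a, b = kg per hectare of monoammonium phosphate and product B:
N: 0.11·a + 0.32·b = 102.44
P₂O₅: 0.52·a + 0.05·b = 77.48
Eliminate b: (row1) − 0.32/0.05·(row2) → -3.218·a = -393.432, so a = 122.26.
Then b = (77.48 − 0.52·122.26) / 0.05 = 278.098.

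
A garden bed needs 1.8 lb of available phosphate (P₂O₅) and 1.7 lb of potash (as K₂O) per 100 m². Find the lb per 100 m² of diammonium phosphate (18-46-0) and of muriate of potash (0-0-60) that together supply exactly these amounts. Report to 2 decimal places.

Let a = lb of diammonium phosphate, b = lb of muriate of potash (per 100 m²).
P₂O₅: 0.46·a + 0·b = 1.8
K₂O: 0·a + 0.6·b = 1.7
Solving simultaneously: a = 3.91304, b = 2.83333.

3.91 lb diammonium phosphate, 2.83 lb muriate of potash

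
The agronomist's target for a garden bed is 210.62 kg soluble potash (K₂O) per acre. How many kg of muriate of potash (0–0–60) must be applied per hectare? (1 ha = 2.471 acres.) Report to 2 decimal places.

867.40 kg of product per hectare

Product per acre = 210.62 / 60% = 351.033 kg.
Convert to per hectare: 351.033 × 2.471 = 867.403 kg.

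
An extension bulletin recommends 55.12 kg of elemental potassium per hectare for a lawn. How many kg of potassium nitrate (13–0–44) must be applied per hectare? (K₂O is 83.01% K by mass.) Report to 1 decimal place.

150.9 kg of product per hectare

As K₂O: 55.12 / 0.8301 = 66.4016 kg per hectare.
Product per hectare = 66.4016 / 44% = 150.913 kg.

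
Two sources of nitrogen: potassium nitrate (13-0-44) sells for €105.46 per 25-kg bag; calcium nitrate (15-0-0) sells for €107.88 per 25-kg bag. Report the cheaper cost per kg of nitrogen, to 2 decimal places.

potassium nitrate: N per bag = 25 × 13% = 3.25 kg; cost = 105.46 / 3.25 = €32.4492/kg N.
calcium nitrate: N per bag = 25 × 15% = 3.75 kg; cost = 107.88 / 3.75 = €28.7680/kg N.
calcium nitrate is cheaper.

€28.77 per kg N (calcium nitrate)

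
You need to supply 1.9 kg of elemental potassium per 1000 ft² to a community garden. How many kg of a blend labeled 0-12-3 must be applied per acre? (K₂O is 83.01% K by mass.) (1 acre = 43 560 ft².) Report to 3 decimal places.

As K₂O: 1.9 / 0.8301 = 2.28888 kg per 1000 ft².
Product per 1000 ft² = 2.28888 / 3% = 76.296 kg.
Convert to per acre: 76.296 × 43.56 = 3323.45501 kg.

3323.455 kg of product per acre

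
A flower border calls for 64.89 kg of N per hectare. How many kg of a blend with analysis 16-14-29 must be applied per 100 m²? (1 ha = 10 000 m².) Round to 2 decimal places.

Product per hectare = 64.89 / 16% = 405.562 kg.
Convert to per 100 m²: 405.562 × 0.01 = 4.05563 kg.

4.06 kg of product per hundred sq m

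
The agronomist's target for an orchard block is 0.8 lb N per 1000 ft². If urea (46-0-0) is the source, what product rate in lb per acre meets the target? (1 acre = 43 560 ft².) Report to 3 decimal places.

75.757 lb of product per acre

Product per 1000 ft² = 0.8 / 46% = 1.73913 lb.
Convert to per acre: 1.73913 × 43.56 = 75.7565 lb.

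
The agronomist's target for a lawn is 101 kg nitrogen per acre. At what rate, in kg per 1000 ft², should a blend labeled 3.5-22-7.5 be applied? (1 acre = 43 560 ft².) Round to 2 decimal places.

Product per acre = 101 / 3.5% = 2885.71 kg.
Convert to per 1000 ft²: 2885.71 × 0.0229568 = 66.2469 kg.

66.25 kg of product per thousand sq ft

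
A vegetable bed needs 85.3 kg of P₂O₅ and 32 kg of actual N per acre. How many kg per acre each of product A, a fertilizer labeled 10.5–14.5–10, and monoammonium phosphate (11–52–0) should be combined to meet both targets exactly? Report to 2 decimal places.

187.76 kg product A, 111.68 kg monoammonium phosphate

Let a = kg of product A, b = kg of monoammonium phosphate (per acre).
P₂O₅: 0.145·a + 0.52·b = 85.3
N: 0.105·a + 0.11·b = 32
Eliminate a: (row1) − 0.145/0.105·(row2) → 0.368095·b = 41.1095, so b = 111.682.
Back-substitute: a = (85.3 − 0.52·111.682) / 0.145 = 187.762.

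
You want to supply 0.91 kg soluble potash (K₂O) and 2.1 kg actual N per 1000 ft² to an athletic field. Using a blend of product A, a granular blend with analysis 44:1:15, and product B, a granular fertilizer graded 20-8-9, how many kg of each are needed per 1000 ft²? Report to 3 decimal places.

0.729 kg product A, 8.896 kg product B

Per-1000 ft² balance (a = product A, b = product B):
K₂O: 0.15·a + 0.09·b = 0.91
N: 0.44·a + 0.2·b = 2.1
Eliminate b: (row1) − 0.09/0.2·(row2) → -0.048·a = -0.035, so a = 0.729167.
Then b = (2.1 − 0.44·0.729167) / 0.2 = 8.89583.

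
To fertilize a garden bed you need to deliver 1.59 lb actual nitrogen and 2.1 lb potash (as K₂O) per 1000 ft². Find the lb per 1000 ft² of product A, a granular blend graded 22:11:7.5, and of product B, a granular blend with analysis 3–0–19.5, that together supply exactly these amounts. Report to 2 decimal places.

With a, b = lb per 1000 ft² of product A and product B:
N: 0.22·a + 0.03·b = 1.59
K₂O: 0.075·a + 0.195·b = 2.1
Solving simultaneously: a = 6.07749, b = 8.43173.

6.08 lb product A, 8.43 lb product B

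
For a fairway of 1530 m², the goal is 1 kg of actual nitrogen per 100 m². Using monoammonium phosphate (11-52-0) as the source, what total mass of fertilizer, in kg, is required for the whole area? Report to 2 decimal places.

139.09 kg

Product per 100 m² = 1 / 11% = 9.09091 kg.
Total product = 9.09091 × 1530 / 100 = 139.091 kg.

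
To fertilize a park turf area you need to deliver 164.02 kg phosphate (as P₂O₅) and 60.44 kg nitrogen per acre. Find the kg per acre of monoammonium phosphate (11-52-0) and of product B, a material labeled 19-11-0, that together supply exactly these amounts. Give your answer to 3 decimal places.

282.761 kg monoammonium phosphate, 154.401 kg product B

Let a = kg of monoammonium phosphate, b = kg of product B (per acre).
P₂O₅: 0.52·a + 0.11·b = 164.02
N: 0.11·a + 0.19·b = 60.44
Eliminate a: (row1) − 0.52/0.11·(row2) → -0.788182·b = -121.696, so b = 154.4014.
Back-substitute: a = (164.02 − 0.11·154.4014) / 0.52 = 282.7612.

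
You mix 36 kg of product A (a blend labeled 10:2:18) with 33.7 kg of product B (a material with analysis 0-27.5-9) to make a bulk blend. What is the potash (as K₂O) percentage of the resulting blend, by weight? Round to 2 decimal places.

Total mass = 36 + 33.7 = 69.7 kg.
K₂O mass = 18%×36 + 9%×33.7 = 9.513 kg.
% K₂O = 9.513 / 69.7 = 13.6485%.

13.65% K₂O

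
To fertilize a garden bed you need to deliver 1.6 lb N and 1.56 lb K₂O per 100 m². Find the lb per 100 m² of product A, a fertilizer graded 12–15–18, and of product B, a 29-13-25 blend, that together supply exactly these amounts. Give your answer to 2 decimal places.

2.36 lb product A, 4.54 lb product B

Let a = lb of product A, b = lb of product B (per 100 m²).
N: 0.12·a + 0.29·b = 1.6
K₂O: 0.18·a + 0.25·b = 1.56
Eliminate a: (row1) − 0.12/0.18·(row2) → 0.123333·b = 0.56, so b = 4.54054.
Back-substitute: a = (1.6 − 0.29·4.54054) / 0.12 = 2.36036.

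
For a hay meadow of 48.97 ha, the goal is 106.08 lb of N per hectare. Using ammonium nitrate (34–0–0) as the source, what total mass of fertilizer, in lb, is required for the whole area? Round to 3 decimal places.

15278.640 lb

Product per hectare = 106.08 / 34% = 312 lb.
Total product = 312 × 48.97 = 15278.64 lb.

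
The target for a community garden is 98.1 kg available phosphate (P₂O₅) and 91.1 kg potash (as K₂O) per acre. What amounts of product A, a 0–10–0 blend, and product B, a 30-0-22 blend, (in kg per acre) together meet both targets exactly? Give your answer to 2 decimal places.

981.00 kg product A, 414.09 kg product B

With a, b = kg per acre of product A and product B:
P₂O₅: 0.1·a + 0·b = 98.1
K₂O: 0·a + 0.22·b = 91.1
Solving simultaneously: a = 981, b = 414.091.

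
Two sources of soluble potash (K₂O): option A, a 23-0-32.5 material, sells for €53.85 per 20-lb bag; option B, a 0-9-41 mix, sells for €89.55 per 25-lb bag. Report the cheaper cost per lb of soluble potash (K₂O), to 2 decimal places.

€8.28 per lb K₂O (option A)

option A: K₂O per bag = 20 × 32.5% = 6.5 lb; cost = 53.85 / 6.5 = €8.2846/lb K₂O.
option B: K₂O per bag = 25 × 41% = 10.25 lb; cost = 89.55 / 10.25 = €8.7366/lb K₂O.
option A is cheaper.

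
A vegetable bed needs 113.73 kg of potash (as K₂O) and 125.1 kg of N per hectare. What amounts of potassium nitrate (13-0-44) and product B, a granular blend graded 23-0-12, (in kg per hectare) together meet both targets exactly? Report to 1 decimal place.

130.2 kg potassium nitrate, 470.3 kg product B

Per-hectare balance (a = potassium nitrate, b = product B):
K₂O: 0.44·a + 0.12·b = 113.73
N: 0.13·a + 0.23·b = 125.1
From row1: a = (113.73 − 0.12·b) / 0.44.
Into row2: 0.13·(113.73 − 0.12·b)/0.44 + 0.23·b = 125.1 → b = 470.317, a = 130.209.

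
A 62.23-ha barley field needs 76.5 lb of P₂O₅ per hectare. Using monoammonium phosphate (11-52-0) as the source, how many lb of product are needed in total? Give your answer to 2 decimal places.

9154.99 lb

Product per hectare = 76.5 / 52% = 147.115 lb.
Total product = 147.115 × 62.23 = 9154.9904 lb.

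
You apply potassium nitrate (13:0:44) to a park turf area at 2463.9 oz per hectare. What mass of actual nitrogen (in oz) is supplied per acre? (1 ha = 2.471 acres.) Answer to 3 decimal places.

nitrogen per hectare = 2463.9 × 13% = 320.307 oz.
Convert to per acre: 320.307 × 0.404694 = 129.62647 oz.

129.626 oz N per acre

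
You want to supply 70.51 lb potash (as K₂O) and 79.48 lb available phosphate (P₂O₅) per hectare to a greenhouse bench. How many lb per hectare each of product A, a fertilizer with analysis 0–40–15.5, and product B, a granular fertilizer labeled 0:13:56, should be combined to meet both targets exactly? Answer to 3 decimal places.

173.375 lb product A, 77.923 lb product B

Let a = lb of product A, b = lb of product B (per hectare).
K₂O: 0.155·a + 0.56·b = 70.51
P₂O₅: 0.4·a + 0.13·b = 79.48
Solving simultaneously: a = 173.37503, b = 77.92298.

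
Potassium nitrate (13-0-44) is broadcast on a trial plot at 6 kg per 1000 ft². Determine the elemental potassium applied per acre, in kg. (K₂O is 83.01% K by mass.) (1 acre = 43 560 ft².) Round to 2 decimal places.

K₂O per 1000 ft² = 6 × 44% = 2.64 kg.
Elemental K = 2.64 × 0.8301 = 2.19146 kg per 1000 ft².
Convert to per acre: 2.19146 × 43.56 = 95.4602 kg.

95.46 kg K per acre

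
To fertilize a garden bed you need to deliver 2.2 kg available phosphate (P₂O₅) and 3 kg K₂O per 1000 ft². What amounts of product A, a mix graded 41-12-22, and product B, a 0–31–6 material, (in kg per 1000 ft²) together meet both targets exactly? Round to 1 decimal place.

13.1 kg product A, 2.0 kg product B

With a, b = kg per 1000 ft² of product A and product B:
P₂O₅: 0.12·a + 0.31·b = 2.2
K₂O: 0.22·a + 0.06·b = 3
Eliminate a: (row1) − 0.12/0.22·(row2) → 0.277273·b = 0.563636, so b = 2.03279.
Back-substitute: a = (2.2 − 0.31·2.03279) / 0.12 = 13.082.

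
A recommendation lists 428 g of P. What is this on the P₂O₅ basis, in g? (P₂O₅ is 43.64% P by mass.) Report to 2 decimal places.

P₂O₅ = 428 / 0.4364 = 980.752 g.

980.75 g P₂O₅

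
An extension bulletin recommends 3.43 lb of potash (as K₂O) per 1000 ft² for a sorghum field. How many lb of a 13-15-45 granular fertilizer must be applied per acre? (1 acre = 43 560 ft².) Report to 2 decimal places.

Product per 1000 ft² = 3.43 / 45% = 7.62222 lb.
Convert to per acre: 7.62222 × 43.56 = 332.024 lb.

332.02 lb of product per acre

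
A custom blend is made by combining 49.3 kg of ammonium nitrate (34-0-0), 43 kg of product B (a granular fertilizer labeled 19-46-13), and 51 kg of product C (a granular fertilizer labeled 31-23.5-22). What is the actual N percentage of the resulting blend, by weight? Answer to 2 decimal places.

Total mass = 49.3 + 43 + 51 = 143.3 kg.
N mass = 34%×49.3 + 19%×43 + 31%×51 = 40.742 kg.
% N = 40.742 / 143.3 = 28.4313%.

28.43% N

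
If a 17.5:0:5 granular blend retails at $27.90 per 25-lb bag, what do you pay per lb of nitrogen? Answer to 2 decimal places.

$6.38 per lb N

N in bag = 25 × 17.5% = 4.375 lb.
Cost per lb N = $27.90 / 4.375 = $6.3771.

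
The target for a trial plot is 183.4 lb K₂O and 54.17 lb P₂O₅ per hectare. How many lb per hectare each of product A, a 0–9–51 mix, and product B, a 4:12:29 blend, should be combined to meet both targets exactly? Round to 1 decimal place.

With a, b = lb per hectare of product A and product B:
K₂O: 0.51·a + 0.29·b = 183.4
P₂O₅: 0.09·a + 0.12·b = 54.17
From row1: a = (183.4 − 0.29·b) / 0.51.
Into row2: 0.09·(183.4 − 0.29·b)/0.51 + 0.12·b = 54.17 → b = 316.829, a = 179.45.

179.5 lb product A, 316.8 lb product B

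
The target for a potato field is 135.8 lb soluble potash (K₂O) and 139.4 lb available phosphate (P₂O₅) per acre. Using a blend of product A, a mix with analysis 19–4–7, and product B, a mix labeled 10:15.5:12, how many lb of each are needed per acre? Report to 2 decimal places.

714.21 lb product A, 715.04 lb product B

With a, b = lb per acre of product A and product B:
K₂O: 0.07·a + 0.12·b = 135.8
P₂O₅: 0.04·a + 0.155·b = 139.4
Eliminate b: (row1) − 0.12/0.155·(row2) → 0.0390323·a = 27.8774, so a = 714.2149.
Then b = (139.4 − 0.04·714.2149) / 0.155 = 715.041.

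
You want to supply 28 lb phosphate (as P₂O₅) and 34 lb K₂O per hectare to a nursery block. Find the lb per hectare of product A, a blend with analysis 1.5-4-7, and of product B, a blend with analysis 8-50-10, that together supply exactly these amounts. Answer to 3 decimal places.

458.065 lb product A, 19.355 lb product B

Per-hectare balance (a = product A, b = product B):
P₂O₅: 0.04·a + 0.5·b = 28
K₂O: 0.07·a + 0.1·b = 34
Solving simultaneously: a = 458.0645, b = 19.3548.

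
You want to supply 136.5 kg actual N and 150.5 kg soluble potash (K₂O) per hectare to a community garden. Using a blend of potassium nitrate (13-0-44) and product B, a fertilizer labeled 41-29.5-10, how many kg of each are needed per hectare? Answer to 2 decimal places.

287.07 kg potassium nitrate, 241.91 kg product B

Per-hectare balance (a = potassium nitrate, b = product B):
N: 0.13·a + 0.41·b = 136.5
K₂O: 0.44·a + 0.1·b = 150.5
Solving simultaneously: a = 287.067, b = 241.906.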